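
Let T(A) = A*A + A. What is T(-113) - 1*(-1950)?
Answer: 14606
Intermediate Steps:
T(A) = A + A² (T(A) = A² + A = A + A²)
T(-113) - 1*(-1950) = -113*(1 - 113) - 1*(-1950) = -113*(-112) + 1950 = 12656 + 1950 = 14606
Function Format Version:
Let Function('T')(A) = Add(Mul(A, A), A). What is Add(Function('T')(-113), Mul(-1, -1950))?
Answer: 14606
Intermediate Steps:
Function('T')(A) = Add(A, Pow(A, 2)) (Function('T')(A) = Add(Pow(A, 2), A) = Add(A, Pow(A, 2)))
Add(Function('T')(-113), Mul(-1, -1950)) = Add(Mul(-113, Add(1, -113)), Mul(-1, -1950)) = Add(Mul(-113, -112), 1950) = Add(12656, 1950) = 14606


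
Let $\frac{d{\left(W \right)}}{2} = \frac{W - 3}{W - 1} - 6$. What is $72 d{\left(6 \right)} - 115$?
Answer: $- \frac{4463}{5} \approx -892.6$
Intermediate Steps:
$d{\left(W \right)} = -12 + \frac{2 \left(-3 + W\right)}{-1 + W}$ ($d{\left(W \right)} = 2 \left(\frac{W - 3}{W - 1} - 6\right) = 2 \left(\frac{-3 + W}{-1 + W} - 6\right) = 2 \left(-6 + \frac{-3 + W}{-1 + W}\right) = -12 + \frac{2 \left(-3 + W\right)}{-1 + W}$)
$72 d{\left(6 \right)} - 115 = 72 \frac{2 \left(3 - 30\right)}{-1 + 6} - 115 = 72 \frac{2 \left(3 - 30\right)}{5} - 115 = 72 \cdot 2 \cdot \frac{1}{5} \left(-27\right) - 115 = 72 \left(- \frac{54}{5}\right) - 115 = - \frac{3888}{5} - 115 = - \frac{4463}{5}$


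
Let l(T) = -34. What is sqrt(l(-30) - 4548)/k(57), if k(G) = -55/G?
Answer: -57*I*sqrt(4582)/55 ≈ -70.152*I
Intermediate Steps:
sqrt(l(-30) - 4548)/k(57) = sqrt(-34 - 4548)/((-55/57)) = sqrt(-4582)/((-55*1/57)) = (I*sqrt(4582))/(-55/57) = (I*sqrt(4582))*(-57/55) = -57*I*sqrt(4582)/55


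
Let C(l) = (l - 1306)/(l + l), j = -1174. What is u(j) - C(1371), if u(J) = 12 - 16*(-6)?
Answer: 296071/2742 ≈ 107.98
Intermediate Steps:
u(J) = 108 (u(J) = 12 + 96 = 108)
C(l) = (-1306 + l)/(2*l) (C(l) = (-1306 + l)/((2*l)) = (-1306 + l)*(1/(2*l)) = (-1306 + l)/(2*l))
u(j) - C(1371) = 108 - (-1306 + 1371)/(2*1371) = 108 - 65/(2*1371) = 108 - 1*65/2742 = 108 - 65/2742 = 296071/2742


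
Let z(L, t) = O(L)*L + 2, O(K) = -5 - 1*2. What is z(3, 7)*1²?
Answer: -19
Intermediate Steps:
O(K) = -7 (O(K) = -5 - 2 = -7)
z(L, t) = 2 - 7*L (z(L, t) = -7*L + 2 = 2 - 7*L)
z(3, 7)*1² = (2 - 7*3)*1² = (2 - 21)*1 = -19*1 = -19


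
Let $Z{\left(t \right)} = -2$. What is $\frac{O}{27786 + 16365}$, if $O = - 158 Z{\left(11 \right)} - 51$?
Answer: $\frac{265}{44151} \approx 0.0060021$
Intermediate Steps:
$O = 265$ ($O = \left(-158\right) \left(-2\right) - 51 = 316 - 51 = 265$)
$\frac{O}{27786 + 16365} = \frac{265}{27786 + 16365} = \frac{265}{44151}$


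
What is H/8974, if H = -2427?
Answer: -2427/8974 ≈ -0.27045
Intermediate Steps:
H/8974 = -2427/8974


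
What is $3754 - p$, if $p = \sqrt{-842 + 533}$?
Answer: $3754 - i \sqrt{309} \approx 3754.0 - 17.578 i$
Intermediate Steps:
$p = i \sqrt{309}$ ($p = \sqrt{-309} = i \sqrt{309} \approx 17.578 i$)
$3754 - p = 3754 - i \sqrt{309}$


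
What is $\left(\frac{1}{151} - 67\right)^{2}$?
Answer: $\frac{102333456}{22801} \approx 4488.1$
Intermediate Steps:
$\left(\frac{1}{151} - 67\right)^{2} = \left(- \frac{10116}{151}\right)^{2} = \frac{102333456}{22801}$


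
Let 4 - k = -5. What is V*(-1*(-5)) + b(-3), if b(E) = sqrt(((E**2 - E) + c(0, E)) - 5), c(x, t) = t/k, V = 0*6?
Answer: 2*sqrt(15)/3 ≈ 2.5820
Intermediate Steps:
k = 9 (k = 4 - 1*(-5) = 4 + 5 = 9)
V = 0
c(x, t) = t/9
b(E) = sqrt(-5 + E**2 - 8*E/9) (b(E) = sqrt(((E**2 - E) + E/9) - 5) = sqrt((E**2 - 8*E/9) - 5) = sqrt(-5 + E**2 - 8*E/9))
V*(-1*(-5)) + b(-3) = 0*(-1*(-5)) + sqrt(-45 - 8*(-3) + 9*(-3)**2)/3 = 0*5 + sqrt(-45 + 24 + 9*9)/3 = 0 + sqrt(-45 + 24 + 81)/3 = 0 + sqrt(60)/3 = 0 + (2*sqrt(15))/3 = 0 + 2*sqrt(15)/3 = 2*sqrt(15)/3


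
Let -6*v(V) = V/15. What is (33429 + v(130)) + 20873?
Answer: 488705/9 ≈ 54301.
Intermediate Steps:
v(V) = -V/90 (v(V) = -V/(6*15) = -V/90)
(33429 + v(130)) + 20873 = (33429 - 1/90*130) + 20873 = (33429 - 13/9) + 20873 = 300848/9 + 20873 = 488705/9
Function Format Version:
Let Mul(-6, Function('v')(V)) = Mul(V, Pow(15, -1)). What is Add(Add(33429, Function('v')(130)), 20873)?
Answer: Rational(488705, 9) ≈ 54301.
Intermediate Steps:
Function('v')(V) = Mul(Rational(-1, 90), V) (Function('v')(V) = Mul(Rational(-1, 6), Mul(V, Pow(15, -1))) = Mul(Rational(-1, 6), Mul(V, Rational(1, 15))) = Mul(Rational(-1, 6), Mul(Rational(1, 15), V)) = Mul(Rational(-1, 90), V))
Add(Add(33429, Function('v')(130)), 20873) = Add(Add(33429, Mul(Rational(-1, 90), 130)), 20873) = Add(Add(33429, Rational(-13, 9)), 20873) = Add(Rational(300848, 9), 20873) = Rational(488705, 9)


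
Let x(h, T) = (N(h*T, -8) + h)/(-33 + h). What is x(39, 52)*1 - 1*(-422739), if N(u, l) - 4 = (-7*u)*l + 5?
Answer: 441675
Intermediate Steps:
N(u, l) = 9 - 7*l*u (N(u, l) = 4 + ((-7*u)*l + 5) = 4 + (-7*l*u + 5) = 4 + (5 - 7*l*u) = 9 - 7*l*u)
x(h, T) = (9 + h + 56*T*h)/(-33 + h) (x(h, T) = ((9 - 7*(-8)*h*T) + h)/(-33 + h) = ((9 - 7*(-8)*T*h) + h)/(-33 + h) = ((9 + 56*T*h) + h)/(-33 + h) = (9 + h + 56*T*h)/(-33 + h))
x(39, 52)*1 - 1*(-422739) = ((9 + 39 + 56*52*39)/(-33 + 39))*1 - 1*(-422739) = ((9 + 39 + 113568)/6)*1 + 422739 = ((1/6)*113616)*1 + 422739 = 18936*1 + 422739 = 18936 + 422739 = 441675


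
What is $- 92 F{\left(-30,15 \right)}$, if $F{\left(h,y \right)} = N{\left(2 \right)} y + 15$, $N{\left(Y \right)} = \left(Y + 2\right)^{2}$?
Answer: $-23460$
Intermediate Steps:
$N{\left(Y \right)} = \left(2 + Y\right)^{2}$
$F{\left(h,y \right)} = 15 + 16 y$ ($F{\left(h,y \right)} = \left(2 + 2\right)^{2} y + 15 = 4^{2} y + 15 = 16 y + 15 = 15 + 16 y$)
$- 92 F{\left(-30,15 \right)} = - 92 \left(15 + 16 \cdot 15\right) = - 92 \left(15 + 240\right) = \left(-92\right) 255 = -23460$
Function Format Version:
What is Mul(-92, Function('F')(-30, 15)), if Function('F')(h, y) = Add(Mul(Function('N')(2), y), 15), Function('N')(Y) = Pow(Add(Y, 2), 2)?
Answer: -23460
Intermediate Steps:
Function('N')(Y) = Pow(Add(2, Y), 2)
Function('F')(h, y) = Add(15, Mul(16, y)) (Function('F')(h, y) = Add(Mul(Pow(Add(2, 2), 2), y), 15) = Add(Mul(Pow(4, 2), y), 15) = Add(Mul(16, y), 15) = Add(15, Mul(16, y)))
Mul(-92, Function('F')(-30, 15)) = Mul(-92, Add(15, Mul(16, 15))) = Mul(-92, Add(15, 240)) = Mul(-92, 255) = -23460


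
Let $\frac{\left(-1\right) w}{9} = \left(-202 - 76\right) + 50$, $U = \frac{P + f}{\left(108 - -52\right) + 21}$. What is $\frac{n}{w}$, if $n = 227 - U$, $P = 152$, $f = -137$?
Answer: $\frac{10268}{92853} \approx 0.11058$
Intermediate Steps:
$U = \frac{15}{181}$ ($U = \frac{152 - 137}{\left(108 - -52\right) + 21} = \frac{15}{\left(108 + 52\right) + 21} = \frac{15}{160 + 21} = \frac{15}{181} \approx 0.082873$)
$n = \frac{41072}{181}$ ($n = 227 - \frac{15}{181} = \frac{41072}{181} \approx 226.92$)
$w = 2052$ ($w = - 9 \left(\left(-202 - 76\right) + 50\right) = - 9 \left(-278 + 50\right) = \left(-9\right) \left(-228\right) = 2052$)
$\frac{n}{w} = \frac{41072}{181 \cdot 2052} = \frac{41072}{181} \cdot \frac{1}{2052} = \frac{10268}{92853}$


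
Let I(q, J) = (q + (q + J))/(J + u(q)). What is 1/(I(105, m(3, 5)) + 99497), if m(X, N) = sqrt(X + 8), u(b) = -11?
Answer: 10942349/1088500010005 + 221*sqrt(11)/1088500010005 ≈ 1.0053e-5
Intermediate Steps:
m(X, N) = sqrt(8 + X)
I(q, J) = (J + 2*q)/(-11 + J) (I(q, J) = (q + (q + J))/(J - 11) = (q + (J + q))/(-11 + J) = (J + 2*q)/(-11 + J))
1/(I(105, m(3, 5)) + 99497) = 1/((sqrt(8 + 3) + 2*105)/(-11 + sqrt(8 + 3)) + 99497) = 1/((sqrt(11) + 210)/(-11 + sqrt(11)) + 99497) = 1/((210 + sqrt(11))/(-11 + sqrt(11)) + 99497) = 1/(99497 + (210 + sqrt(11))/(-11 + sqrt(11)))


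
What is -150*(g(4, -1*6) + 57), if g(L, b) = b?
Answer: -7650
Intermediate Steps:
-150*(g(4, -1*6) + 57) = -150*(-1*6 + 57) = -150*(-6 + 57) = -150*51 = -7650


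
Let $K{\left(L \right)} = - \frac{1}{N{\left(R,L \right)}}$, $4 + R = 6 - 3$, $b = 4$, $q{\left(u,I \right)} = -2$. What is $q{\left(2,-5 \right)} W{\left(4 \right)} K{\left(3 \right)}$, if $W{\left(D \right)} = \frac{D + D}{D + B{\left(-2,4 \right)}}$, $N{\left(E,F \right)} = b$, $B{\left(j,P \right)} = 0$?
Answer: $1$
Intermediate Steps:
$R = -1$ ($R = -4 + \left(6 - 3\right) = -4 + 3 = -1$)
$N{\left(E,F \right)} = 4$
$W{\left(D \right)} = 2$ ($W{\left(D \right)} = \frac{D + D}{D + 0} = \frac{2 D}{D} = 2$)
$K{\left(L \right)} = - \frac{1}{4}$
$q{\left(2,-5 \right)} W{\left(4 \right)} K{\left(3 \right)} = \left(-2\right) 2 \left(- \frac{1}{4}\right) = \left(-4\right) \left(- \frac{1}{4}\right) = 1$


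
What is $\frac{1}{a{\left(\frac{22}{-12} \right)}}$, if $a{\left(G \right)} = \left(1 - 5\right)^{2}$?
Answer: $\frac{1}{16} \approx 0.0625$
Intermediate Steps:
$a{\left(G \right)} = 16$ ($a{\left(G \right)} = \left(-4\right)^{2} = 16$)
$\frac{1}{a{\left(\frac{22}{-12} \right)}} = \frac{1}{16}$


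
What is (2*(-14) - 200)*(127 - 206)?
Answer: 18012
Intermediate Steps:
(2*(-14) - 200)*(127 - 206) = (-28 - 200)*(-79) = -228*(-79) = 18012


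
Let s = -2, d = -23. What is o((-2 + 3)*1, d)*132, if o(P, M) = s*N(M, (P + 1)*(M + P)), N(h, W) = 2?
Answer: -528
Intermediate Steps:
o(P, M) = -4 (o(P, M) = -2*2 = -4)
o((-2 + 3)*1, d)*132 = -4*132 = -528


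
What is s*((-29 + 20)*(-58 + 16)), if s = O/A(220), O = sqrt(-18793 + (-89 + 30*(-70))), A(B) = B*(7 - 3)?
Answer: 189*I*sqrt(20982)/440 ≈ 62.22*I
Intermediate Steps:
A(B) = 4*B (A(B) = B*4 = 4*B)
O = I*sqrt(20982) (O = sqrt(-18793 + (-89 - 2100)) = sqrt(-18793 - 2189) = sqrt(-20982) = I*sqrt(20982) ≈ 144.85*I)
s = I*sqrt(20982)/880 (s = (I*sqrt(20982))/((4*220)) = (I*sqrt(20982))/880 = (I*sqrt(20982))*(1/880) = I*sqrt(20982)/880 ≈ 0.1646*I)
s*((-29 + 20)*(-58 + 16)) = (I*sqrt(20982)/880)*((-29 + 20)*(-58 + 16)) = (I*sqrt(20982)/880)*(-9*(-42)) = (I*sqrt(20982)/880)*378 = 189*I*sqrt(20982)/440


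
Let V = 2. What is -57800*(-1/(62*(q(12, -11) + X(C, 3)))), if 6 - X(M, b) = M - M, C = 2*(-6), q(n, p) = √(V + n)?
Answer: 86700/341 - 14450*√14/341 ≈ 95.698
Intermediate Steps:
q(n, p) = √(2 + n)
C = -12
X(M, b) = 6 (X(M, b) = 6 - (M - M) = 6 - 1*0 = 6 + 0 = 6)
-57800*(-1/(62*(q(12, -11) + X(C, 3)))) = -57800*(-1/(62*(√(2 + 12) + 6))) = -57800*(-1/(62*(√14 + 6))) = -57800*(-1/(62*(6 + √14))) = -57800/(-372 - 62*√14)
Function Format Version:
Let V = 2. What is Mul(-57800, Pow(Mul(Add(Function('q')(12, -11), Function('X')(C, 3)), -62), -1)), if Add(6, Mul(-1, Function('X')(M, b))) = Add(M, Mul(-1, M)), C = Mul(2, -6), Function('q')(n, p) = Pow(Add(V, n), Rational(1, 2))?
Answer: Add(Rational(86700, 341), Mul(Rational(-14450, 341), Pow(14, Rational(1, 2)))) ≈ 95.698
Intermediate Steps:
Function('q')(n, p) = Pow(Add(2, n), Rational(1, 2))
C = -12
Function('X')(M, b) = 6 (Function('X')(M, b) = Add(6, Mul(-1, Add(M, Mul(-1, M)))) = Add(6, Mul(-1, 0)) = Add(6, 0) = 6)
Mul(-57800, Pow(Mul(Add(Function('q')(12, -11), Function('X')(C, 3)), -62), -1)) = Mul(-57800, Pow(Mul(Add(Pow(Add(2, 12), Rational(1, 2)), 6), -62), -1)) = Mul(-57800, Pow(Mul(Add(Pow(14, Rational(1, 2)), 6), -62), -1)) = Mul(-57800, Pow(Mul(Add(6, Pow(14, Rational(1, 2))), -62), -1)) = Mul(-57800, Pow(Add(-372, Mul(-62, Pow(14, Rational(1, 2)))), -1))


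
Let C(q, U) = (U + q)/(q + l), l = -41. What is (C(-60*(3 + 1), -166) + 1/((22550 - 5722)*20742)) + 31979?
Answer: 3136707003156161/98082031656 ≈ 31980.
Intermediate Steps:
C(q, U) = (U + q)/(-41 + q) (C(q, U) = (U + q)/(q - 41) = (U + q)/(-41 + q))
(C(-60*(3 + 1), -166) + 1/((22550 - 5722)*20742)) + 31979 = ((-166 - 60*(3 + 1))/(-41 - 60*(3 + 1)) + 1/((22550 - 5722)*20742)) + 31979 = ((-166 - 60*4)/(-41 - 60*4) + (1/20742)/16828) + 31979 = ((-166 - 15*16)/(-41 - 15*16) + (1/16828)*(1/20742)) + 31979 = ((-166 - 240)/(-41 - 240) + 1/349046376) + 31979 = (-406/(-281) + 1/349046376) + 31979 = (-1/281*(-406) + 1/349046376) + 31979 = (406/281 + 1/349046376) + 31979 = 141712828937/98082031656 + 31979 = 3136707003156161/98082031656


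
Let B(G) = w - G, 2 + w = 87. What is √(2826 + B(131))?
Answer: 2*√695 ≈ 52.726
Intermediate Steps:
w = 85 (w = -2 + 87 = 85)
B(G) = 85 - G
√(2826 + B(131)) = √(2826 + (85 - 1*131)) = √(2826 + (85 - 131)) = √(2826 - 46) = √2780 = 2*√695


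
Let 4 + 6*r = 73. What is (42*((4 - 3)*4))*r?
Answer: 1932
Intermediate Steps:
r = 23/2 (r = -⅔ + (⅙)*73 = -⅔ + 73/6 = 23/2 ≈ 11.500)
(42*((4 - 3)*4))*r = (42*((4 - 3)*4))*(23/2) = (42*(1*4))*(23/2) = (42*4)*(23/2) = 168*(23/2) = 1932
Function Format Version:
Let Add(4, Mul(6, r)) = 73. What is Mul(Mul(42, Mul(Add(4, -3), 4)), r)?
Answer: 1932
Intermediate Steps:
r = Rational(23, 2) (r = Add(Rational(-2, 3), Mul(Rational(1, 6), 73)) = Add(Rational(-2, 3), Rational(73, 6)) = Rational(23, 2) ≈ 11.500)
Mul(Mul(42, Mul(Add(4, -3), 4)), r) = Mul(Mul(42, Mul(Add(4, -3), 4)), Rational(23, 2)) = Mul(Mul(42, Mul(1, 4)), Rational(23, 2)) = Mul(Mul(42, 4), Rational(23, 2)) = Mul(168, Rational(23, 2)) = 1932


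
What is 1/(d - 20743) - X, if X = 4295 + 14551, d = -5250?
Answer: -489864079/25993 ≈ -18846.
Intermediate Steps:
X = 18846
1/(d - 20743) - X = 1/(-5250 - 20743) - 1*18846 = 1/(-25993) - 18846 = -1/25993 - 18846 = -489864079/25993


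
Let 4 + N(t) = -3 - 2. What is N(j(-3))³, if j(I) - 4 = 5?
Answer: -729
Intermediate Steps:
j(I) = 9 (j(I) = 4 + 5 = 9)
N(t) = -9 (N(t) = -4 + (-3 - 2) = -4 - 5 = -9)
N(j(-3))³ = (-9)³ = -729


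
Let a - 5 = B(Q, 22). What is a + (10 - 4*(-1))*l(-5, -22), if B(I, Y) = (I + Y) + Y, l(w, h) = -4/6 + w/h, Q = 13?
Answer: 1843/33 ≈ 55.849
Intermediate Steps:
l(w, h) = -2/3 + w/h (l(w, h) = -4*1/6 + w/h = -2/3 + w/h)
B(I, Y) = I + 2*Y
a = 62 (a = 5 + (13 + 2*22) = 5 + (13 + 44) = 5 + 57 = 62)
a + (10 - 4*(-1))*l(-5, -22) = 62 + (10 - 4*(-1))*(-2/3 - 5/(-22)) = 62 + (10 + 4)*(-2/3 - 5*(-1/22)) = 62 + 14*(-2/3 + 5/22) = 62 + 14*(-29/66) = 62 - 203/33 = 1843/33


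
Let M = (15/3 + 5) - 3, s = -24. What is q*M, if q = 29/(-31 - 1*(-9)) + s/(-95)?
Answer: -15589/2090 ≈ -7.4589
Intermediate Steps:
q = -2227/2090 (q = 29/(-31 - 1*(-9)) - 24/(-95) = 29/(-31 + 9) - 24*(-1/95) = 29/(-22) + 24/95 = 29*(-1/22) + 24/95 = -29/22 + 24/95 = -2227/2090 ≈ -1.0655)
M = 7 (M = (15*(1/3) + 5) - 3 = (5 + 5) - 3 = 10 - 3 = 7)
q*M = -2227/2090*7 = -15589/2090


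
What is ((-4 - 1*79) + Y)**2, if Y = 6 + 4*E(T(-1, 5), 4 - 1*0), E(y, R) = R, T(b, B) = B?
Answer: 3721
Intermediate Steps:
Y = 22 (Y = 6 + 4*(4 - 1*0) = 6 + 4*(4 + 0) = 6 + 4*4 = 6 + 16 = 22)
((-4 - 1*79) + Y)**2 = ((-4 - 1*79) + 22)**2 = ((-4 - 79) + 22)**2 = (-83 + 22)**2 = (-61)**2 = 3721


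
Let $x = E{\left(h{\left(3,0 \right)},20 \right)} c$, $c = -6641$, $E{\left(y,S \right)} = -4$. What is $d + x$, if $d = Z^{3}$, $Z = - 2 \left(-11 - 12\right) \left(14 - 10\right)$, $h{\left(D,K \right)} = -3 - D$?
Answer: $6256068$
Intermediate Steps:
$x = 26564$ ($x = \left(-4\right) \left(-6641\right) = 26564$)
$Z = 184$ ($Z = - 2 \left(\left(-23\right) 4\right) = \left(-2\right) \left(-92\right) = 184$)
$d = 6229504$ ($d = 184^{3} = 6229504$)
$d + x = 6229504 + 26564 = 6256068$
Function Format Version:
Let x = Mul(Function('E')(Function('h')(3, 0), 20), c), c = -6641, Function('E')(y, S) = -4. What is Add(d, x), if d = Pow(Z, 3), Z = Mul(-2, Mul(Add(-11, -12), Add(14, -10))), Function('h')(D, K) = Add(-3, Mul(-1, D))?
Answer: 6256068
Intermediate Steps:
x = 26564 (x = Mul(-4, -6641) = 26564)
Z = 184 (Z = Mul(-2, Mul(-23, 4)) = Mul(-2, -92) = 184)
d = 6229504 (d = Pow(184, 3) = 6229504)
Add(d, x) = Add(6229504, 26564) = 6256068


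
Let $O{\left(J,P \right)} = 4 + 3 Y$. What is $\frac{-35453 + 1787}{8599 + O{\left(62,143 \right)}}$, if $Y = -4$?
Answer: $- \frac{33666}{8591} \approx -3.9188$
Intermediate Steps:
$O{\left(J,P \right)} = -8$ ($O{\left(J,P \right)} = 4 + 3 \left(-4\right) = 4 - 12 = -8$)
$\frac{-35453 + 1787}{8599 + O{\left(62,143 \right)}} = \frac{-35453 + 1787}{8599 - 8} = - \frac{33666}{8591}$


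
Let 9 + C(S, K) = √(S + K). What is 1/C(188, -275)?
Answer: -3/56 - I*√87/168 ≈ -0.053571 - 0.05552*I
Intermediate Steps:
C(S, K) = -9 + √(K + S) (C(S, K) = -9 + √(S + K) = -9 + √(K + S))
1/C(188, -275) = 1/(-9 + √(-275 + 188)) = 1/(-9 + √(-87)) = 1/(-9 + I*√87)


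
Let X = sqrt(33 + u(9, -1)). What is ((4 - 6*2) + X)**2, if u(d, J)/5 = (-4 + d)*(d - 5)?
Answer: (8 - sqrt(133))**2 ≈ 12.479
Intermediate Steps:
u(d, J) = 5*(-5 + d)*(-4 + d) (u(d, J) = 5*((-4 + d)*(d - 5)) = 5*((-4 + d)*(-5 + d)) = 5*((-5 + d)*(-4 + d)) = 5*(-5 + d)*(-4 + d))
X = sqrt(133) (X = sqrt(33 + (100 - 45*9 + 5*9**2)) = sqrt(33 + (100 - 405 + 5*81)) = sqrt(33 + (100 - 405 + 405)) = sqrt(33 + 100) = sqrt(133) ≈ 11.533)
((4 - 6*2) + X)**2 = ((4 - 6*2) + sqrt(133))**2 = ((4 - 12) + sqrt(133))**2 = (-8 + sqrt(133))**2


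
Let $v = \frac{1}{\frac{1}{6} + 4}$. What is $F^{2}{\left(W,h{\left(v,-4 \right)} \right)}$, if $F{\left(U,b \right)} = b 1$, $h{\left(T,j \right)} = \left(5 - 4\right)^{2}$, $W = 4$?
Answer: $1$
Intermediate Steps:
$v = \frac{6}{25}$ ($v = \frac{1}{\frac{1}{6} + 4} = \frac{1}{\frac{25}{6}} = \frac{6}{25} \approx 0.24$)
$h{\left(T,j \right)} = 1$ ($h{\left(T,j \right)} = 1^{2} = 1$)
$F{\left(U,b \right)} = b$
$F^{2}{\left(W,h{\left(v,-4 \right)} \right)} = 1^{2} = 1$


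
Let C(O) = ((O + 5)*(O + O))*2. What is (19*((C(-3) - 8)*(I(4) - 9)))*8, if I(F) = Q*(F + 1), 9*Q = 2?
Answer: 345344/9 ≈ 38372.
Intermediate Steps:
Q = 2/9 (Q = (⅑)*2 = 2/9 ≈ 0.22222)
I(F) = 2/9 + 2*F/9 (I(F) = 2*(F + 1)/9 = 2*(1 + F)/9 = 2/9 + 2*F/9)
C(O) = 4*O*(5 + O) (C(O) = ((5 + O)*(2*O))*2 = (2*O*(5 + O))*2 = 4*O*(5 + O))
(19*((C(-3) - 8)*(I(4) - 9)))*8 = (19*((4*(-3)*(5 - 3) - 8)*((2/9 + (2/9)*4) - 9)))*8 = (19*((4*(-3)*2 - 8)*((2/9 + 8/9) - 9)))*8 = (19*((-24 - 8)*(10/9 - 9)))*8 = (19*(-32*(-71/9)))*8 = (19*(2272/9))*8 = (43168/9)*8 = 345344/9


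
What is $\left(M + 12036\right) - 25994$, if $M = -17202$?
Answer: $-31160$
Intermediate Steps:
$\left(M + 12036\right) - 25994 = \left(-17202 + 12036\right) - 25994 = -5166 - 25994 = -31160$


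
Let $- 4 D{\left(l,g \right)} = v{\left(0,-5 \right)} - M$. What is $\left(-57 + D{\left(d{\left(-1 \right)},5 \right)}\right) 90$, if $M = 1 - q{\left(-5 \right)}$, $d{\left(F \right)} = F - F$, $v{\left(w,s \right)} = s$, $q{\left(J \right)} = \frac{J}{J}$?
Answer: $- \frac{10035}{2} \approx -5017.5$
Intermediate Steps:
$q{\left(J \right)} = 1$
$d{\left(F \right)} = 0$
$M = 0$ ($M = 1 - 1 = 0$)
$D{\left(l,g \right)} = \frac{5}{4}$ ($D{\left(l,g \right)} = - \frac{-5 - 0}{4} = - \frac{-5 + 0}{4} = \left(- \frac{1}{4}\right) \left(-5\right) = \frac{5}{4}$)
$\left(-57 + D{\left(d{\left(-1 \right)},5 \right)}\right) 90 = \left(-57 + \frac{5}{4}\right) 90 = \left(- \frac{223}{4}\right) 90 = - \frac{10035}{2}$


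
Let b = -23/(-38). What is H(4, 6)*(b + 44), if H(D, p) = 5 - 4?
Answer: 1695/38 ≈ 44.605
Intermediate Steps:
H(D, p) = 1
b = 23/38 (b = -23*(-1/38) = 23/38 ≈ 0.60526)
H(4, 6)*(b + 44) = 1*(23/38 + 44) = 1*(1695/38) = 1695/38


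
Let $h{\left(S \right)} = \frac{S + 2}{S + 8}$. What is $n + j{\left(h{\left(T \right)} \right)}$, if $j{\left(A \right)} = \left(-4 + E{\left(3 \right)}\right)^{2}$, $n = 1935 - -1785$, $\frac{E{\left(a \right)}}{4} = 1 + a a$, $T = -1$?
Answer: $5016$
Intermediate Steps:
$E{\left(a \right)} = 4 + 4 a^{2}$ ($E{\left(a \right)} = 4 \left(1 + a a\right) = 4 \left(1 + a^{2}\right) = 4 + 4 a^{2}$)
$h{\left(S \right)} = \frac{2 + S}{8 + S}$
$n = 3720$ ($n = 1935 + 1785 = 3720$)
$j{\left(A \right)} = 1296$ ($j{\left(A \right)} = \left(-4 + \left(4 + 4 \cdot 3^{2}\right)\right)^{2} = \left(-4 + \left(4 + 4 \cdot 9\right)\right)^{2} = \left(-4 + \left(4 + 36\right)\right)^{2} = \left(-4 + 40\right)^{2} = 36^{2} = 1296$)
$n + j{\left(h{\left(T \right)} \right)} = 3720 + 1296 = 5016$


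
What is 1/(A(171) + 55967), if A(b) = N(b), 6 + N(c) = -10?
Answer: 1/55951 ≈ 1.7873e-5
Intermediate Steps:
N(c) = -16 (N(c) = -6 - 10 = -16)
A(b) = -16
1/(A(171) + 55967) = 1/(-16 + 55967) = 1/55951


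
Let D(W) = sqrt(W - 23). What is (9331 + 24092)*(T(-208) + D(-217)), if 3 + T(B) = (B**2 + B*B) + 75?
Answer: 2894431800 + 133692*I*sqrt(15) ≈ 2.8944e+9 + 5.1779e+5*I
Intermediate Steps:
D(W) = sqrt(-23 + W)
T(B) = 72 + 2*B**2 (T(B) = -3 + ((B**2 + B*B) + 75) = -3 + ((B**2 + B**2) + 75) = -3 + (2*B**2 + 75) = -3 + (75 + 2*B**2) = 72 + 2*B**2)
(9331 + 24092)*(T(-208) + D(-217)) = (9331 + 24092)*((72 + 2*(-208)**2) + sqrt(-23 - 217)) = 33423*((72 + 2*43264) + sqrt(-240)) = 33423*((72 + 86528) + 4*I*sqrt(15)) = 33423*(86600 + 4*I*sqrt(15)) = 2894431800 + 133692*I*sqrt(15)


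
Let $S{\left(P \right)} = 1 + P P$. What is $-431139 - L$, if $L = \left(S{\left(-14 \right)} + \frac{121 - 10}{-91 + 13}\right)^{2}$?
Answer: $- \frac{317307189}{676} \approx -4.6939 \cdot 10^{5}$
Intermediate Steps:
$S{\left(P \right)} = 1 + P^{2}$
$L = \frac{25857225}{676}$ ($L = \left(\left(1 + \left(-14\right)^{2}\right) + \frac{121 - 10}{-91 + 13}\right)^{2} = \left(\left(1 + 196\right) + \frac{111}{-78}\right)^{2} = \left(197 + 111 \left(- \frac{1}{78}\right)\right)^{2} = \left(197 - \frac{37}{26}\right)^{2} = \left(\frac{5085}{26}\right)^{2} = \frac{25857225}{676} \approx 38250.0$)
$-431139 - L = -431139 - \frac{25857225}{676} = - \frac{317307189}{676}$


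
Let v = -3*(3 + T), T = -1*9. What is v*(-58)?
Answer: -1044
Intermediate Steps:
T = -9
v = 18 (v = -3*(3 - 9) = -3*(-6) = 18)
v*(-58) = 18*(-58) = -1044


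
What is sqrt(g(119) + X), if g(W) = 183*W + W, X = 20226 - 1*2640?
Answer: sqrt(39482) ≈ 198.70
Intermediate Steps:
X = 17586 (X = 20226 - 2640 = 17586)
g(W) = 184*W
sqrt(g(119) + X) = sqrt(184*119 + 17586) = sqrt(21896 + 17586) = sqrt(39482)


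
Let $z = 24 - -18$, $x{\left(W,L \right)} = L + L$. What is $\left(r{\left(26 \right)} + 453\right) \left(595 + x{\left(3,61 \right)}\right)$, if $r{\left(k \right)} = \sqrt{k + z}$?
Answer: $324801 + 1434 \sqrt{17} \approx 3.3071 \cdot 10^{5}$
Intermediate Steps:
$x{\left(W,L \right)} = 2 L$
$z = 42$ ($z = 24 + 18 = 42$)
$r{\left(k \right)} = \sqrt{42 + k}$ ($r{\left(k \right)} = \sqrt{k + 42} = \sqrt{42 + k}$)
$\left(r{\left(26 \right)} + 453\right) \left(595 + x{\left(3,61 \right)}\right) = \left(\sqrt{42 + 26} + 453\right) \left(595 + 2 \cdot 61\right) = \left(\sqrt{68} + 453\right) \left(595 + 122\right) = \left(2 \sqrt{17} + 453\right) 717 = \left(453 + 2 \sqrt{17}\right) 717 = 324801 + 1434 \sqrt{17}$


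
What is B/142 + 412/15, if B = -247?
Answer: 54799/2130 ≈ 25.727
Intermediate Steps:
B/142 + 412/15 = -247/142 + 412/15 = 54799/2130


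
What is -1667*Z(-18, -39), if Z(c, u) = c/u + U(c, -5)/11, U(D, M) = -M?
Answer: -218377/143 ≈ -1527.1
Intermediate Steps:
Z(c, u) = 5/11 + c/u (Z(c, u) = c/u - 1*(-5)/11 = c/u + 5*(1/11) = c/u + 5/11 = 5/11 + c/u)
-1667*Z(-18, -39) = -1667*(5/11 - 18/(-39)) = -1667*(5/11 - 18*(-1/39)) = -1667*(5/11 + 6/13) = -1667*131/143 = -218377/143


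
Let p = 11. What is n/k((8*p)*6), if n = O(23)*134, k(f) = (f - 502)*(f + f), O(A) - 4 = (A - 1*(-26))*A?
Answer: 1943/352 ≈ 5.5199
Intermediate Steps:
O(A) = 4 + A*(26 + A) (O(A) = 4 + (A - 1*(-26))*A = 4 + (A + 26)*A = 4 + (26 + A)*A = 4 + A*(26 + A))
k(f) = 2*f*(-502 + f) (k(f) = (-502 + f)*(2*f) = 2*f*(-502 + f))
n = 151554 (n = (4 + 23**2 + 26*23)*134 = (4 + 529 + 598)*134 = 1131*134 = 151554)
n/k((8*p)*6) = 151554/((2*((8*11)*6)*(-502 + (8*11)*6))) = 151554/((2*(88*6)*(-502 + 88*6))) = 151554/((2*528*(-502 + 528))) = 151554/((2*528*26)) = 151554/27456 = 151554*(1/27456) = 1943/352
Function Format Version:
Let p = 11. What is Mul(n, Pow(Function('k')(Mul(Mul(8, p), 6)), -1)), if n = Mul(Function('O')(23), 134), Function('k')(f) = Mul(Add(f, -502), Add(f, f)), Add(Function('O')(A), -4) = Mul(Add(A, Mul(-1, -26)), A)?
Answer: Rational(1943, 352) ≈ 5.5199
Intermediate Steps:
Function('O')(A) = Add(4, Mul(A, Add(26, A))) (Function('O')(A) = Add(4, Mul(Add(A, Mul(-1, -26)), A)) = Add(4, Mul(Add(A, 26), A)) = Add(4, Mul(Add(26, A), A)) = Add(4, Mul(A, Add(26, A))))
Function('k')(f) = Mul(2, f, Add(-502, f)) (Function('k')(f) = Mul(Add(-502, f), Mul(2, f)) = Mul(2, f, Add(-502, f)))
n = 151554 (n = Mul(Add(4, Pow(23, 2), Mul(26, 23)), 134) = Mul(Add(4, 529, 598), 134) = Mul(1131, 134) = 151554)
Mul(n, Pow(Function('k')(Mul(Mul(8, p), 6)), -1)) = Mul(151554, Pow(Mul(2, Mul(Mul(8, 11), 6), Add(-502, Mul(Mul(8, 11), 6))), -1)) = Mul(151554, Pow(Mul(2, Mul(88, 6), Add(-502, Mul(88, 6))), -1)) = Mul(151554, Pow(Mul(2, 528, Add(-502, 528)), -1)) = Mul(151554, Pow(Mul(2, 528, 26), -1)) = Mul(151554, Pow(27456, -1)) = Mul(151554, Rational(1, 27456)) = Rational(1943, 352)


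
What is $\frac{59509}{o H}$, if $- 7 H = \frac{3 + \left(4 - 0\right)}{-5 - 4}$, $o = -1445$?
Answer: $- \frac{535581}{1445} \approx -370.64$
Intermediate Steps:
$H = \frac{1}{9}$ ($H = - \frac{\left(3 + \left(4 - 0\right)\right) \frac{1}{-5 - 4}}{7} = - \frac{\left(3 + \left(4 + 0\right)\right) \frac{1}{-9}}{7} = - \frac{\left(3 + 4\right) \left(- \frac{1}{9}\right)}{7} = - \frac{7 \left(- \frac{1}{9}\right)}{7} = \left(- \frac{1}{7}\right) \left(- \frac{7}{9}\right) = \frac{1}{9} \approx 0.11111$)
$\frac{59509}{o H} = \frac{59509}{\left(-1445\right) \frac{1}{9}} = \frac{59509}{- \frac{1445}{9}} = 59509 \left(- \frac{9}{1445}\right) = - \frac{535581}{1445}$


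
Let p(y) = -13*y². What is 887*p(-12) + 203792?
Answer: -1456672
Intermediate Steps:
887*p(-12) + 203792 = 887*(-13*(-12)²) + 203792 = 887*(-13*144) + 203792 = 887*(-1872) + 203792 = -1660464 + 203792 = -1456672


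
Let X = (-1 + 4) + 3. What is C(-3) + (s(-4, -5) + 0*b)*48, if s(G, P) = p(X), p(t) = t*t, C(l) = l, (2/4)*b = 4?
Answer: 1725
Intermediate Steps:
b = 8 (b = 2*4 = 8)
X = 6 (X = 3 + 3 = 6)
p(t) = t**2
s(G, P) = 36 (s(G, P) = 6**2 = 36)
C(-3) + (s(-4, -5) + 0*b)*48 = -3 + (36 + 0*8)*48 = -3 + (36 + 0)*48 = -3 + 36*48 = -3 + 1728 = 1725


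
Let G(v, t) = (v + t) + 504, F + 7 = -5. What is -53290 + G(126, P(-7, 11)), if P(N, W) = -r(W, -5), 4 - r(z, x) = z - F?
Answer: -52641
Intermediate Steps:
F = -12 (F = -7 - 5 = -12)
r(z, x) = -8 - z (r(z, x) = 4 - (z - 1*(-12)) = 4 - (z + 12) = 4 - (12 + z) = 4 + (-12 - z) = -8 - z)
P(N, W) = 8 + W (P(N, W) = -(-8 - W) = 8 + W)
G(v, t) = 504 + t + v (G(v, t) = (t + v) + 504 = 504 + t + v)
-53290 + G(126, P(-7, 11)) = -53290 + (504 + (8 + 11) + 126) = -53290 + (504 + 19 + 126) = -53290 + 649 = -52641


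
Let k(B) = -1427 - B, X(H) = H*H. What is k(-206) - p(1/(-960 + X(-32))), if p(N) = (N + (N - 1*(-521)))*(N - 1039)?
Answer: 1106170527/2048 ≈ 5.4012e+5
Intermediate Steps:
X(H) = H²
p(N) = (-1039 + N)*(521 + 2*N) (p(N) = (N + (N + 521))*(-1039 + N) = (N + (521 + N))*(-1039 + N) = (521 + 2*N)*(-1039 + N) = (-1039 + N)*(521 + 2*N))
k(-206) - p(1/(-960 + X(-32))) = (-1427 - 1*(-206)) - (-541319 - 1557/(-960 + (-32)²) + 2*(1/(-960 + (-32)²))²) = (-1427 + 206) - (-541319 - 1557/(-960 + 1024) + 2*(1/(-960 + 1024))²) = -1221 - (-541319 - 1557/64 + 2*(1/64)²) = -1221 - (-541319 - 1557*1/64 + 2*(1/64)²) = -1221 - (-541319 - 1557/64 + 2*(1/4096)) = -1221 - (-541319 - 1557/64 + 1/2048) = -1221 - 1*(-1108671135/2048) = -1221 + 1108671135/2048 = 1106170527/2048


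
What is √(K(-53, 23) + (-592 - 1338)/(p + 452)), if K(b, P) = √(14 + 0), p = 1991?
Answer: √(-4714990 + 5968249*√14)/2443 ≈ 1.7180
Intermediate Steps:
K(b, P) = √14
√(K(-53, 23) + (-592 - 1338)/(p + 452)) = √(√14 + (-592 - 1338)/(1991 + 452)) = √(√14 - 1930/2443) = √(-1930/2443 + √14)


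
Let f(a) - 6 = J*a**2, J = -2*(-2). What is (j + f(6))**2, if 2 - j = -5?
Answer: 24649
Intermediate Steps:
J = 4
j = 7 (j = 2 - 1*(-5) = 2 + 5 = 7)
f(a) = 6 + 4*a**2
(j + f(6))**2 = (7 + (6 + 4*6**2))**2 = (7 + (6 + 4*36))**2 = (7 + (6 + 144))**2 = (7 + 150)**2 = 157**2 = 24649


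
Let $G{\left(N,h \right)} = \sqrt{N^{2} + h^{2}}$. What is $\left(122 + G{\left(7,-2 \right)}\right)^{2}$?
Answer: $\left(122 + \sqrt{53}\right)^{2} \approx 16713.0$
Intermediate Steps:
$\left(122 + G{\left(7,-2 \right)}\right)^{2} = \left(122 + \sqrt{7^{2} + \left(-2\right)^{2}}\right)^{2} = \left(122 + \sqrt{49 + 4}\right)^{2} = \left(122 + \sqrt{53}\right)^{2}$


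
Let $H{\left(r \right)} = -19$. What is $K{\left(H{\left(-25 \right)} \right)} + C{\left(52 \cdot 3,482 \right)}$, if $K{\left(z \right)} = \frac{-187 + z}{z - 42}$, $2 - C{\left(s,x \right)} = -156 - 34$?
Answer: $\frac{11918}{61} \approx 195.38$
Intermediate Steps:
$C{\left(s,x \right)} = 192$ ($C{\left(s,x \right)} = 2 - \left(-156 - 34\right) = 2 - -190 = 2 + 190 = 192$)
$K{\left(z \right)} = \frac{-187 + z}{-42 + z}$
$K{\left(H{\left(-25 \right)} \right)} + C{\left(52 \cdot 3,482 \right)} = \frac{-187 - 19}{-42 - 19} + 192 = \frac{1}{-61} \left(-206\right) + 192 = \left(- \frac{1}{61}\right) \left(-206\right) + 192 = \frac{206}{61} + 192 = \frac{11918}{61}$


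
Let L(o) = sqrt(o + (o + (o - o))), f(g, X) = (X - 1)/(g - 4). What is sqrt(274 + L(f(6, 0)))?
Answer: sqrt(274 + I) ≈ 16.553 + 0.0302*I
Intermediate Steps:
f(g, X) = (-1 + X)/(-4 + g)
L(o) = sqrt(2)*sqrt(o) (L(o) = sqrt(o + (o + 0)) = sqrt(o + o) = sqrt(2*o) = sqrt(2)*sqrt(o))
sqrt(274 + L(f(6, 0))) = sqrt(274 + sqrt(2)*sqrt((-1 + 0)/(-4 + 6))) = sqrt(274 + sqrt(2)*sqrt(-1/2)) = sqrt(274 + sqrt(2)*(I*sqrt(2)/2)) = sqrt(274 + I)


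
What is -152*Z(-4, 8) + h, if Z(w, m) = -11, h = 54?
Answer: 1726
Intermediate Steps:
-152*Z(-4, 8) + h = -152*(-11) + 54 = 1672 + 54 = 1726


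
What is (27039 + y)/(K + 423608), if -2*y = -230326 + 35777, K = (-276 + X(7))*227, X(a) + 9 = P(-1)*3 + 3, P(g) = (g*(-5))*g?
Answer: 248627/712378 ≈ 0.34901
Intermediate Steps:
P(g) = -5*g**2 (P(g) = (-5*g)*g = -5*g**2)
X(a) = -21 (X(a) = -9 + (-5*(-1)**2*3 + 3) = -9 + (-5*1*3 + 3) = -9 + (-5*3 + 3) = -9 + (-15 + 3) = -9 - 12 = -21)
K = -67419 (K = (-276 - 21)*227 = -297*227 = -67419)
y = 194549/2 (y = -(-230326 + 35777)/2 = -1/2*(-194549) = 194549/2 ≈ 97275.)
(27039 + y)/(K + 423608) = (27039 + 194549/2)/(-67419 + 423608) = (248627/2)/356189 = (248627/2)*(1/356189) = 248627/712378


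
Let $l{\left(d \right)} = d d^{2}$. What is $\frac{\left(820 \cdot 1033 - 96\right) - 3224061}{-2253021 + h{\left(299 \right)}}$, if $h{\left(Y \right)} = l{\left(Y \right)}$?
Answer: $- \frac{2377097}{24477878} \approx -0.097112$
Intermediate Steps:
$l{\left(d \right)} = d^{3}$
$h{\left(Y \right)} = Y^{3}$
$\frac{\left(820 \cdot 1033 - 96\right) - 3224061}{-2253021 + h{\left(299 \right)}} = \frac{\left(820 \cdot 1033 - 96\right) - 3224061}{-2253021 + 299^{3}} = \frac{\left(847060 - 96\right) - 3224061}{-2253021 + 26730899} = \frac{846964 - 3224061}{24477878} = \left(-2377097\right) \frac{1}{24477878} = - \frac{2377097}{24477878}$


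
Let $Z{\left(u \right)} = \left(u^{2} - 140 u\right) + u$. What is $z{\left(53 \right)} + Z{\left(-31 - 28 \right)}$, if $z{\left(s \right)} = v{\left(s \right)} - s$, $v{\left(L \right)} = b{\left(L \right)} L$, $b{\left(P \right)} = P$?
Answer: $14438$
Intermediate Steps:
$Z{\left(u \right)} = u^{2} - 139 u$
$v{\left(L \right)} = L^{2}$ ($v{\left(L \right)} = L L = L^{2}$)
$z{\left(s \right)} = s^{2} - s$
$z{\left(53 \right)} + Z{\left(-31 - 28 \right)} = 53 \left(-1 + 53\right) + \left(-31 - 28\right) \left(-139 - 59\right) = 53 \cdot 52 - 59 \left(-139 - 59\right) = 2756 - -11682 = 2756 + 11682 = 14438$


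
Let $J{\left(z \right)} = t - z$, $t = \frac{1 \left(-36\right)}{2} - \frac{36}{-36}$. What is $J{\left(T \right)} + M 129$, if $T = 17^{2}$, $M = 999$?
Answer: $128565$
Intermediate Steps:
$T = 289$
$t = -17$ ($t = \left(-36\right) \frac{1}{2} - -1 = -18 + 1 = -17$)
$J{\left(z \right)} = -17 - z$
$J{\left(T \right)} + M 129 = \left(-17 - 289\right) + 999 \cdot 129 = \left(-17 - 289\right) + 128871 = -306 + 128871 = 128565$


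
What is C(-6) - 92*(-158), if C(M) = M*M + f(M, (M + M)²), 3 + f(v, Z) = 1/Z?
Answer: 2097937/144 ≈ 14569.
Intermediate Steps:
f(v, Z) = -3 + 1/Z
C(M) = -3 + M² + 1/(4*M²) (C(M) = M*M + (-3 + 1/((M + M)²)) = M² + (-3 + 1/((2*M)²)) = M² + (-3 + 1/(4*M²)) = -3 + M² + 1/(4*M²))
C(-6) - 92*(-158) = (-3 + (-6)² + (¼)/(-6)²) - 92*(-158) = (-3 + 36 + (¼)*(1/36)) + 14536 = (-3 + 36 + 1/144) + 14536 = 4753/144 + 14536 = 2097937/144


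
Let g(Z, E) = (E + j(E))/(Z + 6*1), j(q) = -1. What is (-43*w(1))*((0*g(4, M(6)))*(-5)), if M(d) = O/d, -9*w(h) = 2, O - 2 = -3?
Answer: 0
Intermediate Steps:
O = -1 (O = 2 - 3 = -1)
w(h) = -2/9 (w(h) = -⅑*2 = -2/9)
M(d) = -1/d
g(Z, E) = (-1 + E)/(6 + Z) (g(Z, E) = (E - 1)/(Z + 6*1) = (-1 + E)/(Z + 6) = (-1 + E)/(6 + Z))
(-43*w(1))*((0*g(4, M(6)))*(-5)) = (-43*(-2/9))*((0*((-1 - 1/6)/(6 + 4)))*(-5)) = 86*((0*((-1 - 1*⅙)/10))*(-5))/9 = 86*((0*((-1 - ⅙)/10))*(-5))/9 = 86*((0*((⅒)*(-7/6)))*(-5))/9 = 86*((0*(-7/60))*(-5))/9 = 86*(0*(-5))/9 = (86/9)*0 = 0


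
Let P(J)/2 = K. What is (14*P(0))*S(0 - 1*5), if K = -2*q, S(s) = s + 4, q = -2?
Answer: -112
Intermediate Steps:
S(s) = 4 + s
K = 4 (K = -2*(-2) = 4)
P(J) = 8 (P(J) = 2*4 = 8)
(14*P(0))*S(0 - 1*5) = (14*8)*(4 + (0 - 1*5)) = 112*(4 + (0 - 5)) = 112*(4 - 5) = 112*(-1) = -112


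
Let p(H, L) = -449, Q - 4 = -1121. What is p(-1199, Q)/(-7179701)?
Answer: 449/7179701 ≈ 6.2537e-5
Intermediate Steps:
Q = -1117 (Q = 4 - 1121 = -1117)
p(-1199, Q)/(-7179701) = -449/(-7179701) = -449*(-1/7179701) = 449/7179701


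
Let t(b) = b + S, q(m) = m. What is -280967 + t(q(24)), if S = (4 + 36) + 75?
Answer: -280828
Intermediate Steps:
S = 115 (S = 40 + 75 = 115)
t(b) = 115 + b (t(b) = b + 115 = 115 + b)
-280967 + t(q(24)) = -280967 + (115 + 24) = -280967 + 139 = -280828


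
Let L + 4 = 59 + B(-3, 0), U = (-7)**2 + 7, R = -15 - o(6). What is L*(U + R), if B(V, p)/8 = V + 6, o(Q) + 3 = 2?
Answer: 3318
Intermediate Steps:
o(Q) = -1 (o(Q) = -3 + 2 = -1)
R = -14 (R = -15 - 1*(-1) = -15 + 1 = -14)
B(V, p) = 48 + 8*V (B(V, p) = 8*(V + 6) = 8*(6 + V) = 48 + 8*V)
U = 56 (U = 49 + 7 = 56)
L = 79 (L = -4 + (59 + (48 + 8*(-3))) = -4 + (59 + (48 - 24)) = -4 + (59 + 24) = -4 + 83 = 79)
L*(U + R) = 79*(56 - 14) = 79*42 = 3318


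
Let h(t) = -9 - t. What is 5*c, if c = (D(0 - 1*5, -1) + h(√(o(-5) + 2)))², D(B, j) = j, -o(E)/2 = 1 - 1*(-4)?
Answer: 460 + 200*I*√2 ≈ 460.0 + 282.84*I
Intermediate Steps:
o(E) = -10 (o(E) = -2*(1 - 1*(-4)) = -2*(1 + 4) = -2*5 = -10)
c = (-10 - 2*I*√2)² (c = (-1 + (-9 - √(-10 + 2)))² = (-1 + (-9 - √(-8)))² = (-1 + (-9 - 2*I*√2))² = (-10 - 2*I*√2)² ≈ 92.0 + 56.569*I)
5*c = 5*(92 + 40*I*√2) = 460 + 200*I*√2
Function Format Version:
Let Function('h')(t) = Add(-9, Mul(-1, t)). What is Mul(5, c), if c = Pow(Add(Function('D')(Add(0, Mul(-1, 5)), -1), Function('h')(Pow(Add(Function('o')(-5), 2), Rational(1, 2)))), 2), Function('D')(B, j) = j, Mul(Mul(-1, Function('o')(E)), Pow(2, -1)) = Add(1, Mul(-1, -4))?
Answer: Add(460, Mul(200, I, Pow(2, Rational(1, 2)))) ≈ Add(460.00, Mul(282.84, I))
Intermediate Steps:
Function('o')(E) = -10 (Function('o')(E) = Mul(-2, Add(1, Mul(-1, -4))) = Mul(-2, Add(1, 4)) = Mul(-2, 5) = -10)
c = Pow(Add(-10, Mul(-2, I, Pow(2, Rational(1, 2)))), 2) (c = Pow(Add(-1, Add(-9, Mul(-1, Pow(Add(-10, 2), Rational(1, 2))))), 2) = Pow(Add(-1, Add(-9, Mul(-1, Pow(-8, Rational(1, 2))))), 2) = Pow(Add(-1, Add(-9, Mul(-1, Mul(2, I, Pow(2, Rational(1, 2)))))), 2) = Pow(Add(-1, Add(-9, Mul(-2, I, Pow(2, Rational(1, 2))))), 2) = Pow(Add(-10, Mul(-2, I, Pow(2, Rational(1, 2)))), 2) ≈ Add(92.000, Mul(56.569, I)))
Mul(5, c) = Mul(5, Add(92, Mul(40, I, Pow(2, Rational(1, 2))))) = Add(460, Mul(200, I, Pow(2, Rational(1, 2))))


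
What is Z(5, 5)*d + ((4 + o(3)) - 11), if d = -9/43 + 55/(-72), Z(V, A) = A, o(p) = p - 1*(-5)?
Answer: -11969/3096 ≈ -3.8660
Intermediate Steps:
o(p) = 5 + p (o(p) = p + 5 = 5 + p)
d = -3013/3096 (d = -9*1/43 + 55*(-1/72) = -9/43 - 55/72 = -3013/3096 ≈ -0.97319)
Z(5, 5)*d + ((4 + o(3)) - 11) = 5*(-3013/3096) + ((4 + (5 + 3)) - 11) = -15065/3096 + ((4 + 8) - 11) = -15065/3096 + (12 - 11) = -15065/3096 + 1 = -11969/3096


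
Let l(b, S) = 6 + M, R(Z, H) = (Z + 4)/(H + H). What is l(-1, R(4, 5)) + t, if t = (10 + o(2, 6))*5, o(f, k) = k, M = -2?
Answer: 84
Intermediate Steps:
R(Z, H) = (4 + Z)/(2*H) (R(Z, H) = (4 + Z)/((2*H)) = (4 + Z)*(1/(2*H)) = (4 + Z)/(2*H))
l(b, S) = 4 (l(b, S) = 6 - 2 = 4)
t = 80 (t = (10 + 6)*5 = 16*5 = 80)
l(-1, R(4, 5)) + t = 4 + 80 = 84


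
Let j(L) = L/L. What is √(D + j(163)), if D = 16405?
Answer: √16406 ≈ 128.09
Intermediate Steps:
j(L) = 1
√(D + j(163)) = √(16405 + 1) = √16406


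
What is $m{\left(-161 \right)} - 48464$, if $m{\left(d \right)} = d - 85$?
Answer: $-48710$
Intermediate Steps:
$m{\left(d \right)} = -85 + d$
$m{\left(-161 \right)} - 48464 = \left(-85 - 161\right) - 48464 = -246 - 48464 = -48710$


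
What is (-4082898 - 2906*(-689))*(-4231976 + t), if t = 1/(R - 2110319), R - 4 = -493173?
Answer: 2865568155989919987/325436 ≈ 8.8053e+12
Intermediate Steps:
R = -493169 (R = 4 - 493173 = -493169)
t = -1/2603488 (t = 1/(-493169 - 2110319) = 1/(-2603488) = -1/2603488 ≈ -3.8410e-7)
(-4082898 - 2906*(-689))*(-4231976 + t) = (-4082898 - 2906*(-689))*(-4231976 - 1/2603488) = (-4082898 + 2002234)*(-11017898732289/2603488) = -2080664*(-11017898732289/2603488) = 2865568155989919987/325436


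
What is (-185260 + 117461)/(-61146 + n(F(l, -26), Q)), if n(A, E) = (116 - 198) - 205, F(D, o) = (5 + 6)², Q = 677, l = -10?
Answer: 67799/61433 ≈ 1.1036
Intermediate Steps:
F(D, o) = 121 (F(D, o) = 11² = 121)
n(A, E) = -287 (n(A, E) = -82 - 205 = -287)
(-185260 + 117461)/(-61146 + n(F(l, -26), Q)) = (-185260 + 117461)/(-61146 - 287) = -67799/(-61433) = -67799*(-1/61433) = 67799/61433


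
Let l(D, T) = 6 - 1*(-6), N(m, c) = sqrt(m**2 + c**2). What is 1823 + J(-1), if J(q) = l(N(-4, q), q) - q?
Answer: 1836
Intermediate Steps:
N(m, c) = sqrt(c**2 + m**2)
l(D, T) = 12 (l(D, T) = 6 + 6 = 12)
J(q) = 12 - q
1823 + J(-1) = 1823 + (12 - 1*(-1)) = 1823 + (12 + 1) = 1823 + 13 = 1836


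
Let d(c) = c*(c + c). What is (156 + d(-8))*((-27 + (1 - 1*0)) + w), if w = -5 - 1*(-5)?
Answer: -7384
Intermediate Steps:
d(c) = 2*c² (d(c) = c*(2*c) = 2*c²)
w = 0 (w = -5 + 5 = 0)
(156 + d(-8))*((-27 + (1 - 1*0)) + w) = (156 + 2*(-8)²)*((-27 + (1 - 1*0)) + 0) = (156 + 2*64)*((-27 + (1 + 0)) + 0) = (156 + 128)*((-27 + 1) + 0) = 284*(-26 + 0) = 284*(-26) = -7384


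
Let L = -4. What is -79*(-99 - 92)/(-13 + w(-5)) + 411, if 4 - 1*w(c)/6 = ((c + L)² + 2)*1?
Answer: 185068/487 ≈ 380.02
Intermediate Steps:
w(c) = 12 - 6*(-4 + c)² (w(c) = 24 - 6*((c - 4)² + 2) = 24 - 6*((-4 + c)² + 2) = 24 - 6*(2 + (-4 + c)²) = 24 + (-12 - 6*(-4 + c)²) = 12 - 6*(-4 + c)²)
-79*(-99 - 92)/(-13 + w(-5)) + 411 = -79*(-99 - 92)/(-13 + (12 - 6*(-4 - 5)²)) + 411 = -(-15089)/(-13 + (12 - 6*(-9)²)) + 411 = -(-15089)/(-13 + (12 - 6*81)) + 411 = -(-15089)/(-13 + (12 - 486)) + 411 = -(-15089)/(-13 - 474) + 411 = -(-15089)/(-487) + 411 = -(-15089)*(-1)/487 + 411 = -79*191/487 + 411 = -15089/487 + 411 = 185068/487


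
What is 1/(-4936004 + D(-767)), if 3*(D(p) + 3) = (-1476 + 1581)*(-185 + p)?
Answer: -1/4969327 ≈ -2.0123e-7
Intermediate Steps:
D(p) = -6478 + 35*p (D(p) = -3 + ((-1476 + 1581)*(-185 + p))/3 = -3 + (105*(-185 + p))/3 = -3 + (-19425 + 105*p)/3 = -3 + (-6475 + 35*p) = -6478 + 35*p)
1/(-4936004 + D(-767)) = 1/(-4936004 + (-6478 + 35*(-767))) = 1/(-4936004 + (-6478 - 26845)) = 1/(-4936004 - 33323) = 1/(-4969327) = -1/4969327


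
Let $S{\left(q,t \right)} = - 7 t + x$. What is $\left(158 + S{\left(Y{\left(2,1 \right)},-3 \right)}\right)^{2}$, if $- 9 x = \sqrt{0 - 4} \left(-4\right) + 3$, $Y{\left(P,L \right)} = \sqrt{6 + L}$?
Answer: $\frac{2585600}{81} + \frac{8576 i}{27} \approx 31921.0 + 317.63 i$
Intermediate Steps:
$x = - \frac{1}{3} + \frac{8 i}{9}$ ($x = - \frac{\sqrt{0 - 4} \left(-4\right) + 3}{9} = - \frac{\sqrt{-4} \left(-4\right) + 3}{9} = - \frac{2 i \left(-4\right) + 3}{9} = - \frac{- 8 i + 3}{9} = - \frac{3 - 8 i}{9} = - \frac{1}{3} + \frac{8 i}{9} \approx -0.33333 + 0.88889 i$)
$S{\left(q,t \right)} = - \frac{1}{3} - 7 t + \frac{8 i}{9}$ ($S{\left(q,t \right)} = - 7 t - \left(\frac{1}{3} - \frac{8 i}{9}\right) = - \frac{1}{3} - 7 t + \frac{8 i}{9}$)
$\left(158 + S{\left(Y{\left(2,1 \right)},-3 \right)}\right)^{2} = \left(158 - \left(- \frac{62}{3} - \frac{8 i}{9}\right)\right)^{2} = \left(158 + \left(- \frac{1}{3} + 21 + \frac{8 i}{9}\right)\right)^{2} = \left(158 + \left(\frac{62}{3} + \frac{8 i}{9}\right)\right)^{2} = \left(\frac{536}{3} + \frac{8 i}{9}\right)^{2}$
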